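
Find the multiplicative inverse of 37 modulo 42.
25

gcd(37, 42) = 1, so the inverse exists.
Extended Euclidean algorithm on (42, 37):
42 = 1 × 37 + 5  ⟹  5 = (1)·42 + (-1)·37
37 = 7 × 5 + 2  ⟹  2 = (-7)·42 + (8)·37
5 = 2 × 2 + 1  ⟹  1 = (15)·42 + (-17)·37
So (-17)·37 ≡ 1 (mod 42), i.e. 37^(-1) ≡ -17 ≡ 25 (mod 42).
Check: 37 × 25 = 925 ≡ 1 (mod 42)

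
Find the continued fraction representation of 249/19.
[13; 9, 2]

Euclidean algorithm steps:
249 = 13 × 19 + 2
19 = 9 × 2 + 1
2 = 2 × 1 + 0
Continued fraction: [13; 9, 2]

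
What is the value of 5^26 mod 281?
141

Repeated squaring. Binary of 26 = 11010.
5^1 ≡ 5 (mod 281); 5^2 ≡ 25 (mod 281); 5^4 ≡ 63 (mod 281); 5^8 ≡ 35 (mod 281); 5^16 ≡ 101 (mod 281)
5^26 = 5^2 × 5^8 × 5^16 ≡ 141 (mod 281)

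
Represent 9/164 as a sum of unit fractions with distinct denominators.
1/19 + 1/446 + 1/231623 + 1/160947410764

Greedy algorithm:
9/164: ceiling(164/9) = 19, use 1/19
7/3116: ceiling(3116/7) = 446, use 1/446
3/694868: ceiling(694868/3) = 231623, use 1/231623
1/160947410764: ceiling(160947410764/1) = 160947410764, use 1/160947410764
Result: 9/164 = 1/19 + 1/446 + 1/231623 + 1/160947410764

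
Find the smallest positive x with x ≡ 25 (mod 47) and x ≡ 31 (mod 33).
1153

Using Chinese Remainder Theorem:
M = 47 × 33 = 1551
M1 = 33, M2 = 47
y1 = 33^(-1) mod 47 = 10
y2 = 47^(-1) mod 33 = 26
x = (25×33×10 + 31×47×26) mod 1551 = 1153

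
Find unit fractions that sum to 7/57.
1/9 + 1/86 + 1/14706

Greedy algorithm:
7/57: ceiling(57/7) = 9, use 1/9
2/171: ceiling(171/2) = 86, use 1/86
1/14706: ceiling(14706/1) = 14706, use 1/14706
Result: 7/57 = 1/9 + 1/86 + 1/14706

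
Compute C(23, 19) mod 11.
0

Using Lucas' theorem:
Write n=23 and k=19 in base 11:
n in base 11: [2, 1]
k in base 11: [1, 8]
C(23,19) mod 11 = ∏ C(n_i, k_i) mod 11
Digit binomials (mod 11): C(2,1) = 2; C(1,8) = 0 (k_i > n_i)
Product: 2 × 0 = 0 ≡ 0 (mod 11)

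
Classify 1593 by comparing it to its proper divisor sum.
deficient

Proper divisors of 1593: sum = 1 + 3 + 9 + 27 + 59 + 177 + 531 = 807
Since 807 < 1593, 1593 is deficient.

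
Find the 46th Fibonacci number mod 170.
123

Matrix identity: Q^n = [[F_(n+1), F_n], [F_n, F_(n-1)]] with Q = [[1,1],[1,0]].
n = 46 = 101110₂. Square-and-multiply, entries mod 170:
Q^1 = [[1,1],[1,0]]
Q^2 = (Q^1)² = [[2,1],[1,1]]
Q^5 = (Q^2)²·Q = [[8,5],[5,3]]
Q^11 = (Q^5)²·Q = [[144,89],[89,55]]
Q^23 = (Q^11)²·Q = [[128,97],[97,31]]
Q^46 = (Q^23)² = [[123,123],[123,0]]
F_46 mod 170 = Q^46[0][1] = 123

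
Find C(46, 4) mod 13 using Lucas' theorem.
9

Using Lucas' theorem:
Write n=46 and k=4 in base 13:
n in base 13: [3, 7]
k in base 13: [0, 4]
C(46,4) mod 13 = ∏ C(n_i, k_i) mod 13
Digit binomials (mod 13): C(3,0) = 1; C(7,4) = 35 ≡ 9
Product: 1 × 9 = 9 ≡ 9 (mod 13)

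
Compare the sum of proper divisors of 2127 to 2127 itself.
deficient

Proper divisors of 2127: sum = 1 + 3 + 709 = 713
Since 713 < 2127, 2127 is deficient.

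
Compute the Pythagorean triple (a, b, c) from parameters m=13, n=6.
(133, 156, 205)

Euclid's formula: a = m² - n², b = 2mn, c = m² + n²
m = 13, n = 6
a = 13² - 6² = 169 - 36 = 133
b = 2 × 13 × 6 = 156
c = 13² + 6² = 169 + 36 = 205
Verification: 133² + 156² = 17689 + 24336 = 42025 = 205² ✓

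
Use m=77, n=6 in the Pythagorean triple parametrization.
(5893, 924, 5965)

Euclid's formula: a = m² - n², b = 2mn, c = m² + n²
m = 77, n = 6
a = 77² - 6² = 5929 - 36 = 5893
b = 2 × 77 × 6 = 924
c = 77² + 6² = 5929 + 36 = 5965
Verification: 5893² + 924² = 34727449 + 853776 = 35581225 = 5965² ✓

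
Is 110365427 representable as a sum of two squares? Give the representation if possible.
Not possible

Factorization: 110365427 = 101 × 103^3
By Fermat: n is sum of two squares iff every prime p ≡ 3 (mod 4) appears to even power.
Prime(s) ≡ 3 (mod 4) with odd exponent: [(103, 3)]
Therefore 110365427 cannot be expressed as a² + b².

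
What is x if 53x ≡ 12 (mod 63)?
x ≡ 24 (mod 63)

gcd(53, 63) = 1, which divides 12, so solutions exist.
Find 53^(-1) mod 63 by the extended Euclidean algorithm:
63 = 1 × 53 + 10  ⟹  10 = (1)·63 + (-1)·53
53 = 5 × 10 + 3  ⟹  3 = (-5)·63 + (6)·53
10 = 3 × 3 + 1  ⟹  1 = (16)·63 + (-19)·53
So (-19)·53 ≡ 1 (mod 63), i.e. 53^(-1) ≡ -19 ≡ 44 (mod 63).
x ≡ 44 × 12 = 528 ≡ 24 (mod 63).
Check: 53 × 24 = 1272 ≡ 12 (mod 63).
Unique solution: x ≡ 24 (mod 63)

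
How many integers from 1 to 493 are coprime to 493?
448

493 = 17 × 29
φ(n) = n × ∏(1 - 1/p) for each prime p dividing n
φ(493) = 493 × (1 - 1/17) × (1 - 1/29) = 448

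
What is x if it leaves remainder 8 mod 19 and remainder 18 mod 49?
312

Using Chinese Remainder Theorem:
M = 19 × 49 = 931
M1 = 49, M2 = 19
y1 = 49^(-1) mod 19 = 7
y2 = 19^(-1) mod 49 = 31
x = (8×49×7 + 18×19×31) mod 931 = 312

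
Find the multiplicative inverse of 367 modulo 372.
223

gcd(367, 372) = 1, so the inverse exists.
Extended Euclidean algorithm on (372, 367):
372 = 1 × 367 + 5  ⟹  5 = (1)·372 + (-1)·367
367 = 73 × 5 + 2  ⟹  2 = (-73)·372 + (74)·367
5 = 2 × 2 + 1  ⟹  1 = (147)·372 + (-149)·367
So (-149)·367 ≡ 1 (mod 372), i.e. 367^(-1) ≡ -149 ≡ 223 (mod 372).
Check: 367 × 223 = 81841 ≡ 1 (mod 372)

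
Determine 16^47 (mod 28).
4

Repeated squaring. Binary of 47 = 101111.
16^1 ≡ 16 (mod 28); 16^2 ≡ 4 (mod 28); 16^4 ≡ 16 (mod 28); 16^8 ≡ 4 (mod 28); 16^16 ≡ 16 (mod 28); 16^32 ≡ 4 (mod 28)
16^47 = 16^1 × 16^2 × 16^4 × 16^8 × 16^32 ≡ 4 (mod 28)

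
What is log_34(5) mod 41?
18

Baby-step giant-step with step n = ⌈√41⌉ = 7.
Baby steps 34^j mod 41 (j:value) for j=0..6: 0:1, 1:34, 2:8, 3:26, 4:23, 5:3, 6:20.
Giant-step multiplier: 34^(-7) ≡ 34^(40-7) = 34^33 ≡ 12 (mod 41).
Giant steps γ_i = 5·12^i mod 41: γ_0=5, γ_1=19, γ_2=23 (in table at j=4).
x = i·n + j = 2·7 + 4 = 18.
Check: 34^18 ≡ 5 (mod 41).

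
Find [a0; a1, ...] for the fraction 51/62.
[0; 1, 4, 1, 1, 1, 3]

Euclidean algorithm steps:
51 = 0 × 62 + 51
62 = 1 × 51 + 11
51 = 4 × 11 + 7
11 = 1 × 7 + 4
7 = 1 × 4 + 3
4 = 1 × 3 + 1
3 = 3 × 1 + 0
Continued fraction: [0; 1, 4, 1, 1, 1, 3]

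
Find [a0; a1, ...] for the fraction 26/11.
[2; 2, 1, 3]

Euclidean algorithm steps:
26 = 2 × 11 + 4
11 = 2 × 4 + 3
4 = 1 × 3 + 1
3 = 3 × 1 + 0
Continued fraction: [2; 2, 1, 3]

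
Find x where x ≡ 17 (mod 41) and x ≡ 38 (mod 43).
468

Using Chinese Remainder Theorem:
M = 41 × 43 = 1763
M1 = 43, M2 = 41
y1 = 43^(-1) mod 41 = 21
y2 = 41^(-1) mod 43 = 21
x = (17×43×21 + 38×41×21) mod 1763 = 468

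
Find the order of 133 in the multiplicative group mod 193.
64

193 is prime, so ord(133) divides φ(193) = 192.
Divisors of 192: 1, 2, 3, 4, 6, 8, 12, 16, 24, 32, 48, 64, 96, 192.
Repeated squaring: 133^1 ≡ 133, 133^2 ≡ 126, 133^4 ≡ 50, 133^8 ≡ 184, 133^16 ≡ 81, 133^32 ≡ 192, 133^64 ≡ 1, 133^128 ≡ 1 (mod 193).
Test 133^d mod 193 for each divisor d in increasing order:
133^1 ≡ 133
133^2 ≡ 126
133^3 = 133^2·133^1 ≡ 160
133^4 ≡ 50
133^6 = 133^4·133^2 ≡ 124
133^8 ≡ 184
133^12 = 133^8·133^4 ≡ 129
133^16 ≡ 81
133^24 = 133^16·133^8 ≡ 43
133^32 ≡ 192
133^48 = 133^32·133^16 ≡ 112
133^64 ≡ 1  ← first divisor giving 1
The order is 64.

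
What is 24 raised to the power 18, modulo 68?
32

Repeated squaring. Binary of 18 = 10010.
24^1 ≡ 24 (mod 68); 24^2 ≡ 32 (mod 68); 24^4 ≡ 4 (mod 68); 24^8 ≡ 16 (mod 68); 24^16 ≡ 52 (mod 68)
24^18 = 24^2 × 24^16 ≡ 32 (mod 68)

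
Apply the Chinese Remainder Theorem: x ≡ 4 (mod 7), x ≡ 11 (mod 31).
11

Using Chinese Remainder Theorem:
M = 7 × 31 = 217
M1 = 31, M2 = 7
y1 = 31^(-1) mod 7 = 5
y2 = 7^(-1) mod 31 = 9
x = (4×31×5 + 11×7×9) mod 217 = 11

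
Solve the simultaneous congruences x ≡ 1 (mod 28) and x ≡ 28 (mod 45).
253

Using Chinese Remainder Theorem:
M = 28 × 45 = 1260
M1 = 45, M2 = 28
y1 = 45^(-1) mod 28 = 5
y2 = 28^(-1) mod 45 = 37
x = (1×45×5 + 28×28×37) mod 1260 = 253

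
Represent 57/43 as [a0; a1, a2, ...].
[1; 3, 14]

Euclidean algorithm steps:
57 = 1 × 43 + 14
43 = 3 × 14 + 1
14 = 14 × 1 + 0
Continued fraction: [1; 3, 14]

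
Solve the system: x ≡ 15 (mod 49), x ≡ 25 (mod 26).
701

Using Chinese Remainder Theorem:
M = 49 × 26 = 1274
M1 = 26, M2 = 49
y1 = 26^(-1) mod 49 = 17
y2 = 49^(-1) mod 26 = 17
x = (15×26×17 + 25×49×17) mod 1274 = 701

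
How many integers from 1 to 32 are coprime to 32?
16

32 = 2^5
φ(n) = n × ∏(1 - 1/p) for each prime p dividing n
φ(32) = 32 × (1 - 1/2) = 16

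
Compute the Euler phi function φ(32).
16

32 = 2^5
φ(n) = n × ∏(1 - 1/p) for each prime p dividing n
φ(32) = 32 × (1 - 1/2) = 16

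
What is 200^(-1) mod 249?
188

gcd(200, 249) = 1, so the inverse exists.
Extended Euclidean algorithm on (249, 200):
249 = 1 × 200 + 49  ⟹  49 = (1)·249 + (-1)·200
200 = 4 × 49 + 4  ⟹  4 = (-4)·249 + (5)·200
49 = 12 × 4 + 1  ⟹  1 = (49)·249 + (-61)·200
So (-61)·200 ≡ 1 (mod 249), i.e. 200^(-1) ≡ -61 ≡ 188 (mod 249).
Check: 200 × 188 = 37600 ≡ 1 (mod 249)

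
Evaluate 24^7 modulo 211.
83

Repeated squaring. Binary of 7 = 111.
24^1 ≡ 24 (mod 211); 24^2 ≡ 154 (mod 211); 24^4 ≡ 84 (mod 211)
24^7 = 24^1 × 24^2 × 24^4 ≡ 83 (mod 211)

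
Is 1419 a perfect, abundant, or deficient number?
deficient

Proper divisors of 1419: sum = 1 + 3 + 11 + 33 + 43 + 129 + 473 = 693
Since 693 < 1419, 1419 is deficient.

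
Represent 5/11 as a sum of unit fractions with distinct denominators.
1/3 + 1/9 + 1/99

Greedy algorithm:
5/11: ceiling(11/5) = 3, use 1/3
4/33: ceiling(33/4) = 9, use 1/9
1/99: ceiling(99/1) = 99, use 1/99
Result: 5/11 = 1/3 + 1/9 + 1/99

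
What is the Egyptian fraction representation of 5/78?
1/16 + 1/624

Greedy algorithm:
5/78: ceiling(78/5) = 16, use 1/16
1/624: ceiling(624/1) = 624, use 1/624
Result: 5/78 = 1/16 + 1/624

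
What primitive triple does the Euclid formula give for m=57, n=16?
(2993, 1824, 3505)

Euclid's formula: a = m² - n², b = 2mn, c = m² + n²
m = 57, n = 16
a = 57² - 16² = 3249 - 256 = 2993
b = 2 × 57 × 16 = 1824
c = 57² + 16² = 3249 + 256 = 3505
Verification: 2993² + 1824² = 8958049 + 3326976 = 12285025 = 3505² ✓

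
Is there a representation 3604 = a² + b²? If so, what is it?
2² + 60² (a=2, b=60)

Factorization: 3604 = 2^2 × 17 × 53
By Fermat: n is sum of two squares iff every prime p ≡ 3 (mod 4) appears to even power.
All primes ≡ 3 (mod 4) appear to even power.
Search a = 0, 1, 2, … for 3604 - a² a perfect square: first hit at a = 2: 3604 - 4 = 3600 = 60².
3604 = 2² + 60² = 4 + 3600 ✓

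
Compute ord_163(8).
54

163 is prime, so ord(8) divides φ(163) = 162.
Divisors of 162: 1, 2, 3, 6, 9, 18, 27, 54, 81, 162.
Repeated squaring: 8^1 ≡ 8, 8^2 ≡ 64, 8^4 ≡ 21, 8^8 ≡ 115, 8^16 ≡ 22, 8^32 ≡ 158, 8^64 ≡ 25, 8^128 ≡ 136 (mod 163).
Test 8^d mod 163 for each divisor d in increasing order:
8^1 ≡ 8
8^2 ≡ 64
8^3 = 8^2·8^1 ≡ 23
8^6 = 8^4·8^2 ≡ 40
8^9 = 8^8·8^1 ≡ 105
8^18 = 8^16·8^2 ≡ 104
8^27 = 8^16·8^8·8^2·8^1 ≡ 162
8^54 = 8^32·8^16·8^4·8^2 ≡ 1  ← first divisor giving 1
The order is 54.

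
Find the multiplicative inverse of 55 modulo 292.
223

gcd(55, 292) = 1, so the inverse exists.
Extended Euclidean algorithm on (292, 55):
292 = 5 × 55 + 17  ⟹  17 = (1)·292 + (-5)·55
55 = 3 × 17 + 4  ⟹  4 = (-3)·292 + (16)·55
17 = 4 × 4 + 1  ⟹  1 = (13)·292 + (-69)·55
So (-69)·55 ≡ 1 (mod 292), i.e. 55^(-1) ≡ -69 ≡ 223 (mod 292).
Check: 55 × 223 = 12265 ≡ 1 (mod 292)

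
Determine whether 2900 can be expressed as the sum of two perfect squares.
14² + 52² (a=14, b=52)

Factorization: 2900 = 2^2 × 5^2 × 29
By Fermat: n is sum of two squares iff every prime p ≡ 3 (mod 4) appears to even power.
All primes ≡ 3 (mod 4) appear to even power.
Search a = 0, 1, 2, … for 2900 - a² a perfect square: first hit at a = 14: 2900 - 196 = 2704 = 52².
2900 = 14² + 52² = 196 + 2704 ✓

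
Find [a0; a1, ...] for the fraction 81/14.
[5; 1, 3, 1, 2]

Euclidean algorithm steps:
81 = 5 × 14 + 11
14 = 1 × 11 + 3
11 = 3 × 3 + 2
3 = 1 × 2 + 1
2 = 2 × 1 + 0
Continued fraction: [5; 1, 3, 1, 2]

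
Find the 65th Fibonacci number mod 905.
815

Matrix identity: Q^n = [[F_(n+1), F_n], [F_n, F_(n-1)]] with Q = [[1,1],[1,0]].
n = 65 = 1000001₂. Square-and-multiply, entries mod 905:
Q^1 = [[1,1],[1,0]]
Q^2 = (Q^1)² = [[2,1],[1,1]]
Q^4 = (Q^2)² = [[5,3],[3,2]]
Q^8 = (Q^4)² = [[34,21],[21,13]]
Q^16 = (Q^8)² = [[692,82],[82,610]]
Q^32 = (Q^16)² = [[508,879],[879,534]]
Q^65 = (Q^32)²·Q = [[873,815],[815,58]]
F_65 mod 905 = Q^65[0][1] = 815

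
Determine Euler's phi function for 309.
204

309 = 3 × 103
φ(n) = n × ∏(1 - 1/p) for each prime p dividing n
φ(309) = 309 × (1 - 1/3) × (1 - 1/103) = 204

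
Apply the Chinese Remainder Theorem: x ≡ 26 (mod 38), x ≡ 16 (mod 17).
254

Using Chinese Remainder Theorem:
M = 38 × 17 = 646
M1 = 17, M2 = 38
y1 = 17^(-1) mod 38 = 9
y2 = 38^(-1) mod 17 = 13
x = (26×17×9 + 16×38×13) mod 646 = 254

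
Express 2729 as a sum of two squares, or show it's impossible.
5² + 52² (a=5, b=52)

Factorization: 2729 = 2729
By Fermat: n is sum of two squares iff every prime p ≡ 3 (mod 4) appears to even power.
All primes ≡ 3 (mod 4) appear to even power.
Search a = 0, 1, 2, … for 2729 - a² a perfect square: first hit at a = 5: 2729 - 25 = 2704 = 52².
2729 = 5² + 52² = 25 + 2704 ✓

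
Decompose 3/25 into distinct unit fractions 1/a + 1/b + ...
1/9 + 1/113 + 1/25425

Greedy algorithm:
3/25: ceiling(25/3) = 9, use 1/9
2/225: ceiling(225/2) = 113, use 1/113
1/25425: ceiling(25425/1) = 25425, use 1/25425
Result: 3/25 = 1/9 + 1/113 + 1/25425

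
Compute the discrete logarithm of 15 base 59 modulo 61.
28

Baby-step giant-step with step n = ⌈√61⌉ = 8.
Baby steps 59^j mod 61 (j:value) for j=0..7: 0:1, 1:59, 2:4, 3:53, 4:16, 5:29, 6:3, 7:55.
Giant-step multiplier: 59^(-8) ≡ 59^(60-8) = 59^52 ≡ 56 (mod 61).
Giant steps γ_i = 15·56^i mod 61: γ_0=15, γ_1=47, γ_2=9, γ_3=16 (in table at j=4).
x = i·n + j = 3·8 + 4 = 28.
Check: 59^28 ≡ 15 (mod 61).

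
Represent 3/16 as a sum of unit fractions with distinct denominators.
1/6 + 1/48

Greedy algorithm:
3/16: ceiling(16/3) = 6, use 1/6
1/48: ceiling(48/1) = 48, use 1/48
Result: 3/16 = 1/6 + 1/48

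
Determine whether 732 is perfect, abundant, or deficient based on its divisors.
abundant

Proper divisors of 732: sum = 1 + 2 + 3 + 4 + 6 + 12 + 61 + 122 + 183 + 244 + 366 = 1004
Since 1004 > 732, 732 is abundant.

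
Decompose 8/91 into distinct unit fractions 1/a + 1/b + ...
1/12 + 1/219 + 1/79716

Greedy algorithm:
8/91: ceiling(91/8) = 12, use 1/12
5/1092: ceiling(1092/5) = 219, use 1/219
1/79716: ceiling(79716/1) = 79716, use 1/79716
Result: 8/91 = 1/12 + 1/219 + 1/79716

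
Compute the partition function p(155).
66493182097

p(n) counts ways to write n as a sum of positive integers (order ignored).
Euler's pentagonal recurrence: p(k) = p(k-1) + p(k-2) - p(k-5) - p(k-7) + p(k-12) + p(k-15) - ... (offsets j(3j∓1)/2, signs ++--, p(0)=1, p(<0)=0).
DP table for k = 0..154: p(0)=1, p(1)=1, p(2)=2, p(3)=3, p(4)=5, p(5)=7, p(6)=11, p(7)=15, p(8)=22, p(9)=30, p(10)=42, p(11)=56, p(12)=77, p(13)=101, p(14)=135, p(15)=176, p(16)=231, p(17)=297, p(18)=385, p(19)=490, p(20)=627, p(21)=792, p(22)=1002, p(23)=1255, p(24)=1575, p(25)=1958, p(26)=2436, p(27)=3010, p(28)=3718, p(29)=4565, p(30)=5604, p(31)=6842, p(32)=8349, p(33)=10143, p(34)=12310, p(35)=14883, p(36)=17977, p(37)=21637, p(38)=26015, p(39)=31185, p(40)=37338, p(41)=44583, p(42)=53174, p(43)=63261, p(44)=75175, p(45)=89134, p(46)=105558, p(47)=124754, p(48)=147273, p(49)=173525, p(50)=204226, p(51)=239943, p(52)=281589, p(53)=329931, p(54)=386155, p(55)=451276, p(56)=526823, p(57)=614154, p(58)=715220, p(59)=831820, p(60)=966467, p(61)=1121505, p(62)=1300156, p(63)=1505499, p(64)=1741630, p(65)=2012558, p(66)=2323520, p(67)=2679689, p(68)=3087735, p(69)=3554345, p(70)=4087968, p(71)=4697205, p(72)=5392783, p(73)=6185689, p(74)=7089500, p(75)=8118264, p(76)=9289091, p(77)=10619863, p(78)=12132164, p(79)=13848650, p(80)=15796476, p(81)=18004327, p(82)=20506255, p(83)=23338469, p(84)=26543660, p(85)=30167357, p(86)=34262962, p(87)=38887673, p(88)=44108109, p(89)=49995925, p(90)=56634173, p(91)=64112359, p(92)=72533807, p(93)=82010177, p(94)=92669720, p(95)=104651419, p(96)=118114304, p(97)=133230930, p(98)=150198136, p(99)=169229875, p(100)=190569292, p(101)=214481126, p(102)=241265379, p(103)=271248950, p(104)=304801365, p(105)=342325709, p(106)=384276336, p(107)=431149389, p(108)=483502844, p(109)=541946240, p(110)=607163746, p(111)=679903203, p(112)=761002156, p(113)=851376628, p(114)=952050665, p(115)=1064144451, p(116)=1188908248, p(117)=1327710076, p(118)=1482074143, p(119)=1653668665, p(120)=1844349560, p(121)=2056148051, p(122)=2291320912, p(123)=2552338241, p(124)=2841940500, p(125)=3163127352, p(126)=3519222692, p(127)=3913864295, p(128)=4351078600, p(129)=4835271870, p(130)=5371315400, p(131)=5964539504, p(132)=6620830889, p(133)=7346629512, p(134)=8149040695, p(135)=9035836076, p(136)=10015581680, p(137)=11097645016, p(138)=12292341831, p(139)=13610949895, p(140)=15065878135, p(141)=16670689208, p(142)=18440293320, p(143)=20390982757, p(144)=22540654445, p(145)=24908858009, p(146)=27517052599, p(147)=30388671978, p(148)=33549419497, p(149)=37027355200, p(150)=40853235313, p(151)=45060624582, p(152)=49686288421, p(153)=54770336324, p(154)=60356673280.
Final step: p(155) = p(154) + p(153) - p(150) - p(148) + p(143) + p(140) - p(133) - p(129) + p(120) + p(115) - p(104) - p(98) + p(85) + p(78) - p(63) - p(55) + p(38) + p(29) - p(10) - p(0)
= 60356673280 + 54770336324 - 40853235313 - 33549419497 + 20390982757 + 15065878135 - 7346629512 - 4835271870 + 1844349560 + 1064144451 - 304801365 - 150198136 + 30167357 + 12132164 - 1505499 - 451276 + 26015 + 4565 - 42 - 1
= 66493182097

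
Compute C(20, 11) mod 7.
2

Using Lucas' theorem:
Write n=20 and k=11 in base 7:
n in base 7: [2, 6]
k in base 7: [1, 4]
C(20,11) mod 7 = ∏ C(n_i, k_i) mod 7
Digit binomials (mod 7): C(2,1) = 2; C(6,4) = 15 ≡ 1
Product: 2 × 1 = 2 ≡ 2 (mod 7)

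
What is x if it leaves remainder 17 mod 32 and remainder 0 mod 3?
81

Using Chinese Remainder Theorem:
M = 32 × 3 = 96
M1 = 3, M2 = 32
y1 = 3^(-1) mod 32 = 11
y2 = 32^(-1) mod 3 = 2
x = (17×3×11 + 0×32×2) mod 96 = 81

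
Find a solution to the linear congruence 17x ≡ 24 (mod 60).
x ≡ 12 (mod 60)

gcd(17, 60) = 1, which divides 24, so solutions exist.
Find 17^(-1) mod 60 by the extended Euclidean algorithm:
60 = 3 × 17 + 9  ⟹  9 = (1)·60 + (-3)·17
17 = 1 × 9 + 8  ⟹  8 = (-1)·60 + (4)·17
9 = 1 × 8 + 1  ⟹  1 = (2)·60 + (-7)·17
So (-7)·17 ≡ 1 (mod 60), i.e. 17^(-1) ≡ -7 ≡ 53 (mod 60).
x ≡ 53 × 24 = 1272 ≡ 12 (mod 60).
Check: 17 × 12 = 204 ≡ 24 (mod 60).
Unique solution: x ≡ 12 (mod 60)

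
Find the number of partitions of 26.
2436

p(n) counts ways to write n as a sum of positive integers (order ignored).
Euler's pentagonal recurrence: p(k) = p(k-1) + p(k-2) - p(k-5) - p(k-7) + p(k-12) + p(k-15) - ... (offsets j(3j∓1)/2, signs ++--, p(0)=1, p(<0)=0).
DP table for k = 0..25: p(0)=1, p(1)=1, p(2)=2, p(3)=3, p(4)=5, p(5)=7, p(6)=11, p(7)=15, p(8)=22, p(9)=30, p(10)=42, p(11)=56, p(12)=77, p(13)=101, p(14)=135, p(15)=176, p(16)=231, p(17)=297, p(18)=385, p(19)=490, p(20)=627, p(21)=792, p(22)=1002, p(23)=1255, p(24)=1575, p(25)=1958.
Final step: p(26) = p(25) + p(24) - p(21) - p(19) + p(14) + p(11) - p(4) - p(0)
= 1958 + 1575 - 792 - 490 + 135 + 56 - 5 - 1
= 2436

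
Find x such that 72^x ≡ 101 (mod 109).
99

Baby-step giant-step with step n = ⌈√109⌉ = 11.
Baby steps 72^j mod 109 (j:value) for j=0..10: 0:1, 1:72, 2:61, 3:32, 4:15, 5:99, 6:43, 7:44, 8:7, 9:68, 10:100.
Giant-step multiplier: 72^(-11) ≡ 72^(108-11) = 72^97 ≡ 91 (mod 109).
Giant steps γ_i = 101·91^i mod 109: γ_0=101, γ_1=35, γ_2=24, γ_3=4, γ_4=37, γ_5=97, γ_6=107, γ_7=36, γ_8=6, γ_9=1 (in table at j=0).
x = i·n + j = 9·11 + 0 = 99.
Check: 72^99 ≡ 101 (mod 109).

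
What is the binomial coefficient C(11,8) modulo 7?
4

Using Lucas' theorem:
Write n=11 and k=8 in base 7:
n in base 7: [1, 4]
k in base 7: [1, 1]
C(11,8) mod 7 = ∏ C(n_i, k_i) mod 7
Digit binomials (mod 7): C(1,1) = 1; C(4,1) = 4
Product: 1 × 4 = 4 ≡ 4 (mod 7)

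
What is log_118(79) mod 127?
50

Baby-step giant-step with step n = ⌈√127⌉ = 12.
Baby steps 118^j mod 127 (j:value) for j=0..11: 0:1, 1:118, 2:81, 3:33, 4:84, 5:6, 6:73, 7:105, 8:71, 9:123, 10:36, 11:57.
Giant-step multiplier: 118^(-12) ≡ 118^(126-12) = 118^114 ≡ 76 (mod 127).
Giant steps γ_i = 79·76^i mod 127: γ_0=79, γ_1=35, γ_2=120, γ_3=103, γ_4=81 (in table at j=2).
x = i·n + j = 4·12 + 2 = 50.
Check: 118^50 ≡ 79 (mod 127).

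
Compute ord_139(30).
69

139 is prime, so ord(30) divides φ(139) = 138.
Divisors of 138: 1, 2, 3, 6, 23, 46, 69, 138.
Repeated squaring: 30^1 ≡ 30, 30^2 ≡ 66, 30^4 ≡ 47, 30^8 ≡ 124, 30^16 ≡ 86, 30^32 ≡ 29, 30^64 ≡ 7, 30^128 ≡ 49 (mod 139).
Test 30^d mod 139 for each divisor d in increasing order:
30^1 ≡ 30
30^2 ≡ 66
30^3 = 30^2·30^1 ≡ 34
30^6 = 30^4·30^2 ≡ 44
30^23 = 30^16·30^4·30^2·30^1 ≡ 96
30^46 = 30^32·30^8·30^4·30^2 ≡ 42
30^69 = 30^64·30^4·30^1 ≡ 1  ← first divisor giving 1
The order is 69.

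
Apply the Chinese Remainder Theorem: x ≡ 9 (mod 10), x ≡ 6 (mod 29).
209

Using Chinese Remainder Theorem:
M = 10 × 29 = 290
M1 = 29, M2 = 10
y1 = 29^(-1) mod 10 = 9
y2 = 10^(-1) mod 29 = 3
x = (9×29×9 + 6×10×3) mod 290 = 209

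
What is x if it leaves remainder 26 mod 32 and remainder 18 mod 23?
570

Using Chinese Remainder Theorem:
M = 32 × 23 = 736
M1 = 23, M2 = 32
y1 = 23^(-1) mod 32 = 7
y2 = 32^(-1) mod 23 = 18
x = (26×23×7 + 18×32×18) mod 736 = 570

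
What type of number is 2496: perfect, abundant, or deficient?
abundant

Proper divisors of 2496: sum = 1 + 2 + 3 + 4 + 6 + 8 + 12 + 13 + ... + 416 + 624 + 832 + 1248 (27 divisors) = 4616
Since 4616 > 2496, 2496 is abundant.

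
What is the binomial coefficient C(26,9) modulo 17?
1

Using Lucas' theorem:
Write n=26 and k=9 in base 17:
n in base 17: [1, 9]
k in base 17: [0, 9]
C(26,9) mod 17 = ∏ C(n_i, k_i) mod 17
Digit binomials (mod 17): C(1,0) = 1; C(9,9) = 1
Product: 1 × 1 = 1 ≡ 1 (mod 17)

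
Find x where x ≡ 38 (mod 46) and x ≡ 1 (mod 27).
406

Using Chinese Remainder Theorem:
M = 46 × 27 = 1242
M1 = 27, M2 = 46
y1 = 27^(-1) mod 46 = 29
y2 = 46^(-1) mod 27 = 10
x = (38×27×29 + 1×46×10) mod 1242 = 406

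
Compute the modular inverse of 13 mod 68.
21

gcd(13, 68) = 1, so the inverse exists.
Extended Euclidean algorithm on (68, 13):
68 = 5 × 13 + 3  ⟹  3 = (1)·68 + (-5)·13
13 = 4 × 3 + 1  ⟹  1 = (-4)·68 + (21)·13
So (21)·13 ≡ 1 (mod 68), i.e. 13^(-1) ≡ 21 (mod 68).
Check: 13 × 21 = 273 ≡ 1 (mod 68)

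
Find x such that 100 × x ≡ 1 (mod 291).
259

gcd(100, 291) = 1, so the inverse exists.
Extended Euclidean algorithm on (291, 100):
291 = 2 × 100 + 91  ⟹  91 = (1)·291 + (-2)·100
100 = 1 × 91 + 9  ⟹  9 = (-1)·291 + (3)·100
91 = 10 × 9 + 1  ⟹  1 = (11)·291 + (-32)·100
So (-32)·100 ≡ 1 (mod 291), i.e. 100^(-1) ≡ -32 ≡ 259 (mod 291).
Check: 100 × 259 = 25900 ≡ 1 (mod 291)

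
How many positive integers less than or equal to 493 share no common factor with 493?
448

493 = 17 × 29
φ(n) = n × ∏(1 - 1/p) for each prime p dividing n
φ(493) = 493 × (1 - 1/17) × (1 - 1/29) = 448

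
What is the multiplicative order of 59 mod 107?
106

107 is prime, so ord(59) divides φ(107) = 106.
Divisors of 106: 1, 2, 53, 106.
Repeated squaring: 59^1 ≡ 59, 59^2 ≡ 57, 59^4 ≡ 39, 59^8 ≡ 23, 59^16 ≡ 101, 59^32 ≡ 36, 59^64 ≡ 12 (mod 107).
Test 59^d mod 107 for each divisor d in increasing order:
59^1 ≡ 59
59^2 ≡ 57
59^53 = 59^32·59^16·59^4·59^1 ≡ 106
59^106 = 59^64·59^32·59^8·59^2 ≡ 1  ← first divisor giving 1
The order is 106.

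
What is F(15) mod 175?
85

Matrix identity: Q^n = [[F_(n+1), F_n], [F_n, F_(n-1)]] with Q = [[1,1],[1,0]].
n = 15 = 1111₂. Square-and-multiply, entries mod 175:
Q^1 = [[1,1],[1,0]]
Q^3 = (Q^1)²·Q = [[3,2],[2,1]]
Q^7 = (Q^3)²·Q = [[21,13],[13,8]]
Q^15 = (Q^7)²·Q = [[112,85],[85,27]]
F_15 mod 175 = Q^15[0][1] = 85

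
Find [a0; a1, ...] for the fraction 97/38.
[2; 1, 1, 4, 4]

Euclidean algorithm steps:
97 = 2 × 38 + 21
38 = 1 × 21 + 17
21 = 1 × 17 + 4
17 = 4 × 4 + 1
4 = 4 × 1 + 0
Continued fraction: [2; 1, 1, 4, 4]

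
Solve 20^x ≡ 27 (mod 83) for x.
64

Baby-step giant-step with step n = ⌈√83⌉ = 10.
Baby steps 20^j mod 83 (j:value) for j=0..9: 0:1, 1:20, 2:68, 3:32, 4:59, 5:18, 6:28, 7:62, 8:78, 9:66.
Giant-step multiplier: 20^(-10) ≡ 20^(82-10) = 20^72 ≡ 31 (mod 83).
Giant steps γ_i = 27·31^i mod 83: γ_0=27, γ_1=7, γ_2=51, γ_3=4, γ_4=41, γ_5=26, γ_6=59 (in table at j=4).
x = i·n + j = 6·10 + 4 = 64.
Check: 20^64 ≡ 27 (mod 83).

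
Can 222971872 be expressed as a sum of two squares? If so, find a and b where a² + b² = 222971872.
Not possible

Factorization: 222971872 = 2^5 × 191^3
By Fermat: n is sum of two squares iff every prime p ≡ 3 (mod 4) appears to even power.
Prime(s) ≡ 3 (mod 4) with odd exponent: [(191, 3)]
Therefore 222971872 cannot be expressed as a² + b².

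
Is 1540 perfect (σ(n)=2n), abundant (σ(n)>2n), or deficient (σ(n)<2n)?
abundant

Proper divisors of 1540: sum = 1 + 2 + 4 + 5 + 7 + 10 + 11 + 14 + ... + 220 + 308 + 385 + 770 (23 divisors) = 2492
Since 2492 > 1540, 1540 is abundant.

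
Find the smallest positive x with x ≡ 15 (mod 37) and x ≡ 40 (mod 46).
1236

Using Chinese Remainder Theorem:
M = 37 × 46 = 1702
M1 = 46, M2 = 37
y1 = 46^(-1) mod 37 = 33
y2 = 37^(-1) mod 46 = 5
x = (15×46×33 + 40×37×5) mod 1702 = 1236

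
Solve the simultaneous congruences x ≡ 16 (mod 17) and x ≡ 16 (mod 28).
16

Using Chinese Remainder Theorem:
M = 17 × 28 = 476
M1 = 28, M2 = 17
y1 = 28^(-1) mod 17 = 14
y2 = 17^(-1) mod 28 = 5
x = (16×28×14 + 16×17×5) mod 476 = 16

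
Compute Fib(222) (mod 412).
68

Matrix identity: Q^n = [[F_(n+1), F_n], [F_n, F_(n-1)]] with Q = [[1,1],[1,0]].
n = 222 = 11011110₂. Square-and-multiply, entries mod 412:
Q^1 = [[1,1],[1,0]]
Q^3 = (Q^1)²·Q = [[3,2],[2,1]]
Q^6 = (Q^3)² = [[13,8],[8,5]]
Q^13 = (Q^6)²·Q = [[377,233],[233,144]]
Q^27 = (Q^13)²·Q = [[159,306],[306,265]]
Q^55 = (Q^27)²·Q = [[225,261],[261,376]]
Q^111 = (Q^55)²·Q = [[391,90],[90,301]]
Q^222 = (Q^111)² = [[301,68],[68,233]]
F_222 mod 412 = Q^222[0][1] = 68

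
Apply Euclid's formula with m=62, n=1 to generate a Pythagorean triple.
(3843, 124, 3845)

Euclid's formula: a = m² - n², b = 2mn, c = m² + n²
m = 62, n = 1
a = 62² - 1² = 3844 - 1 = 3843
b = 2 × 62 × 1 = 124
c = 62² + 1² = 3844 + 1 = 3845
Verification: 3843² + 124² = 14768649 + 15376 = 14784025 = 3845² ✓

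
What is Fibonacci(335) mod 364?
1

Matrix identity: Q^n = [[F_(n+1), F_n], [F_n, F_(n-1)]] with Q = [[1,1],[1,0]].
n = 335 = 101001111₂. Square-and-multiply, entries mod 364:
Q^1 = [[1,1],[1,0]]
Q^2 = (Q^1)² = [[2,1],[1,1]]
Q^5 = (Q^2)²·Q = [[8,5],[5,3]]
Q^10 = (Q^5)² = [[89,55],[55,34]]
Q^20 = (Q^10)² = [[26,213],[213,177]]
Q^41 = (Q^20)²·Q = [[104,181],[181,287]]
Q^83 = (Q^41)²·Q = [[52,261],[261,155]]
Q^167 = (Q^83)²·Q = [[0,209],[209,155]]
Q^335 = (Q^167)²·Q = [[0,1],[1,363]]
F_335 mod 364 = Q^335[0][1] = 1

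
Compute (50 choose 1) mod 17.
16

Using Lucas' theorem:
Write n=50 and k=1 in base 17:
n in base 17: [2, 16]
k in base 17: [0, 1]
C(50,1) mod 17 = ∏ C(n_i, k_i) mod 17
Digit binomials (mod 17): C(2,0) = 1; C(16,1) = 16
Product: 1 × 16 = 16 ≡ 16 (mod 17)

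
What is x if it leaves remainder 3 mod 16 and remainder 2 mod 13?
67

Using Chinese Remainder Theorem:
M = 16 × 13 = 208
M1 = 13, M2 = 16
y1 = 13^(-1) mod 16 = 5
y2 = 16^(-1) mod 13 = 9
x = (3×13×5 + 2×16×9) mod 208 = 67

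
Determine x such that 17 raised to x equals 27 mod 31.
9

Baby-step giant-step with step n = ⌈√31⌉ = 6.
Baby steps 17^j mod 31 (j:value) for j=0..5: 0:1, 1:17, 2:10, 3:15, 4:7, 5:26.
Giant-step multiplier: 17^(-6) ≡ 17^(30-6) = 17^24 ≡ 4 (mod 31).
Giant steps γ_i = 27·4^i mod 31: γ_0=27, γ_1=15 (in table at j=3).
x = i·n + j = 1·6 + 3 = 9.
Check: 17^9 ≡ 27 (mod 31).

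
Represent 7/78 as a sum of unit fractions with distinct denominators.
1/12 + 1/156

Greedy algorithm:
7/78: ceiling(78/7) = 12, use 1/12
1/156: ceiling(156/1) = 156, use 1/156
Result: 7/78 = 1/12 + 1/156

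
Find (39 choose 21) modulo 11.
0

Using Lucas' theorem:
Write n=39 and k=21 in base 11:
n in base 11: [3, 6]
k in base 11: [1, 10]
C(39,21) mod 11 = ∏ C(n_i, k_i) mod 11
Digit binomials (mod 11): C(3,1) = 3; C(6,10) = 0 (k_i > n_i)
Product: 3 × 0 = 0 ≡ 0 (mod 11)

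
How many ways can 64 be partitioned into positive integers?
1741630

p(n) counts ways to write n as a sum of positive integers (order ignored).
Euler's pentagonal recurrence: p(k) = p(k-1) + p(k-2) - p(k-5) - p(k-7) + p(k-12) + p(k-15) - ... (offsets j(3j∓1)/2, signs ++--, p(0)=1, p(<0)=0).
DP table for k = 0..63: p(0)=1, p(1)=1, p(2)=2, p(3)=3, p(4)=5, p(5)=7, p(6)=11, p(7)=15, p(8)=22, p(9)=30, p(10)=42, p(11)=56, p(12)=77, p(13)=101, p(14)=135, p(15)=176, p(16)=231, p(17)=297, p(18)=385, p(19)=490, p(20)=627, p(21)=792, p(22)=1002, p(23)=1255, p(24)=1575, p(25)=1958, p(26)=2436, p(27)=3010, p(28)=3718, p(29)=4565, p(30)=5604, p(31)=6842, p(32)=8349, p(33)=10143, p(34)=12310, p(35)=14883, p(36)=17977, p(37)=21637, p(38)=26015, p(39)=31185, p(40)=37338, p(41)=44583, p(42)=53174, p(43)=63261, p(44)=75175, p(45)=89134, p(46)=105558, p(47)=124754, p(48)=147273, p(49)=173525, p(50)=204226, p(51)=239943, p(52)=281589, p(53)=329931, p(54)=386155, p(55)=451276, p(56)=526823, p(57)=614154, p(58)=715220, p(59)=831820, p(60)=966467, p(61)=1121505, p(62)=1300156, p(63)=1505499.
Final step: p(64) = p(63) + p(62) - p(59) - p(57) + p(52) + p(49) - p(42) - p(38) + p(29) + p(24) - p(13) - p(7)
= 1505499 + 1300156 - 831820 - 614154 + 281589 + 173525 - 53174 - 26015 + 4565 + 1575 - 101 - 15
= 1741630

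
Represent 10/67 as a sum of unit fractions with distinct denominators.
1/7 + 1/157 + 1/36817 + 1/2710946161

Greedy algorithm:
10/67: ceiling(67/10) = 7, use 1/7
3/469: ceiling(469/3) = 157, use 1/157
2/73633: ceiling(73633/2) = 36817, use 1/36817
1/2710946161: ceiling(2710946161/1) = 2710946161, use 1/2710946161
Result: 10/67 = 1/7 + 1/157 + 1/36817 + 1/2710946161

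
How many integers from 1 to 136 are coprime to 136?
64

136 = 2^3 × 17
φ(n) = n × ∏(1 - 1/p) for each prime p dividing n
φ(136) = 136 × (1 - 1/2) × (1 - 1/17) = 64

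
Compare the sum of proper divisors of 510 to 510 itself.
abundant

Proper divisors of 510: sum = 1 + 2 + 3 + 5 + 6 + 10 + 15 + 17 + 30 + 34 + 51 + 85 + 102 + 170 + 255 = 786
Since 786 > 510, 510 is abundant.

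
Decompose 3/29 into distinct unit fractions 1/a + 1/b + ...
1/10 + 1/290

Greedy algorithm:
3/29: ceiling(29/3) = 10, use 1/10
1/290: ceiling(290/1) = 290, use 1/290
Result: 3/29 = 1/10 + 1/290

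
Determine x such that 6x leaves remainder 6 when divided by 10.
x ≡ 1 (mod 5)

gcd(6, 10) = 2, which divides 6, so solutions exist.
Divide through by 2: 3x ≡ 3 (mod 5).
Find 3^(-1) mod 5 by the extended Euclidean algorithm:
5 = 1 × 3 + 2  ⟹  2 = (1)·5 + (-1)·3
3 = 1 × 2 + 1  ⟹  1 = (-1)·5 + (2)·3
So (2)·3 ≡ 1 (mod 5), i.e. 3^(-1) ≡ 2 (mod 5).
x ≡ 2 × 3 = 6 ≡ 1 (mod 5).
Check: 6 × 1 = 6 ≡ 6 (mod 10).
x ≡ 1 (mod 5), giving 2 solutions mod 10.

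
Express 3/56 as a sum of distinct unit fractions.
1/19 + 1/1064

Greedy algorithm:
3/56: ceiling(56/3) = 19, use 1/19
1/1064: ceiling(1064/1) = 1064, use 1/1064
Result: 3/56 = 1/19 + 1/1064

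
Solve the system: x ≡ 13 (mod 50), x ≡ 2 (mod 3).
113

Using Chinese Remainder Theorem:
M = 50 × 3 = 150
M1 = 3, M2 = 50
y1 = 3^(-1) mod 50 = 17
y2 = 50^(-1) mod 3 = 2
x = (13×3×17 + 2×50×2) mod 150 = 113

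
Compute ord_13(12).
2

13 is prime, so ord(12) divides φ(13) = 12.
Divisors of 12: 1, 2, 3, 4, 6, 12.
Repeated squaring: 12^1 ≡ 12, 12^2 ≡ 1, 12^4 ≡ 1, 12^8 ≡ 1 (mod 13).
Test 12^d mod 13 for each divisor d in increasing order:
12^1 ≡ 12
12^2 ≡ 1  ← first divisor giving 1
The order is 2.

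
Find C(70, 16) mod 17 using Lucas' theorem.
0

Using Lucas' theorem:
Write n=70 and k=16 in base 17:
n in base 17: [4, 2]
k in base 17: [0, 16]
C(70,16) mod 17 = ∏ C(n_i, k_i) mod 17
Digit binomials (mod 17): C(4,0) = 1; C(2,16) = 0 (k_i > n_i)
Product: 1 × 0 = 0 ≡ 0 (mod 17)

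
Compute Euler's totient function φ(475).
360

475 = 5^2 × 19
φ(n) = n × ∏(1 - 1/p) for each prime p dividing n
φ(475) = 475 × (1 - 1/5) × (1 - 1/19) = 360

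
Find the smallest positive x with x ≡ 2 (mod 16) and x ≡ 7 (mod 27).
34

Using Chinese Remainder Theorem:
M = 16 × 27 = 432
M1 = 27, M2 = 16
y1 = 27^(-1) mod 16 = 3
y2 = 16^(-1) mod 27 = 22
x = (2×27×3 + 7×16×22) mod 432 = 34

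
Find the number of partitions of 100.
190569292

p(n) counts ways to write n as a sum of positive integers (order ignored).
Euler's pentagonal recurrence: p(k) = p(k-1) + p(k-2) - p(k-5) - p(k-7) + p(k-12) + p(k-15) - ... (offsets j(3j∓1)/2, signs ++--, p(0)=1, p(<0)=0).
DP table for k = 0..99: p(0)=1, p(1)=1, p(2)=2, p(3)=3, p(4)=5, p(5)=7, p(6)=11, p(7)=15, p(8)=22, p(9)=30, p(10)=42, p(11)=56, p(12)=77, p(13)=101, p(14)=135, p(15)=176, p(16)=231, p(17)=297, p(18)=385, p(19)=490, p(20)=627, p(21)=792, p(22)=1002, p(23)=1255, p(24)=1575, p(25)=1958, p(26)=2436, p(27)=3010, p(28)=3718, p(29)=4565, p(30)=5604, p(31)=6842, p(32)=8349, p(33)=10143, p(34)=12310, p(35)=14883, p(36)=17977, p(37)=21637, p(38)=26015, p(39)=31185, p(40)=37338, p(41)=44583, p(42)=53174, p(43)=63261, p(44)=75175, p(45)=89134, p(46)=105558, p(47)=124754, p(48)=147273, p(49)=173525, p(50)=204226, p(51)=239943, p(52)=281589, p(53)=329931, p(54)=386155, p(55)=451276, p(56)=526823, p(57)=614154, p(58)=715220, p(59)=831820, p(60)=966467, p(61)=1121505, p(62)=1300156, p(63)=1505499, p(64)=1741630, p(65)=2012558, p(66)=2323520, p(67)=2679689, p(68)=3087735, p(69)=3554345, p(70)=4087968, p(71)=4697205, p(72)=5392783, p(73)=6185689, p(74)=7089500, p(75)=8118264, p(76)=9289091, p(77)=10619863, p(78)=12132164, p(79)=13848650, p(80)=15796476, p(81)=18004327, p(82)=20506255, p(83)=23338469, p(84)=26543660, p(85)=30167357, p(86)=34262962, p(87)=38887673, p(88)=44108109, p(89)=49995925, p(90)=56634173, p(91)=64112359, p(92)=72533807, p(93)=82010177, p(94)=92669720, p(95)=104651419, p(96)=118114304, p(97)=133230930, p(98)=150198136, p(99)=169229875.
Final step: p(100) = p(99) + p(98) - p(95) - p(93) + p(88) + p(85) - p(78) - p(74) + p(65) + p(60) - p(49) - p(43) + p(30) + p(23) - p(8) - p(0)
= 169229875 + 150198136 - 104651419 - 82010177 + 44108109 + 30167357 - 12132164 - 7089500 + 2012558 + 966467 - 173525 - 63261 + 5604 + 1255 - 22 - 1
= 190569292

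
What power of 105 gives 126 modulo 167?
78

Baby-step giant-step with step n = ⌈√167⌉ = 13.
Baby steps 105^j mod 167 (j:value) for j=0..12: 0:1, 1:105, 2:3, 3:148, 4:9, 5:110, 6:27, 7:163, 8:81, 9:155, 10:76, 11:131, 12:61.
Giant-step multiplier: 105^(-13) ≡ 105^(166-13) = 105^153 ≡ 17 (mod 167).
Giant steps γ_i = 126·17^i mod 167: γ_0=126, γ_1=138, γ_2=8, γ_3=136, γ_4=141, γ_5=59, γ_6=1 (in table at j=0).
x = i·n + j = 6·13 + 0 = 78.
Check: 105^78 ≡ 126 (mod 167).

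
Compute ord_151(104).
150

151 is prime, so ord(104) divides φ(151) = 150.
Divisors of 150: 1, 2, 3, 5, 6, 10, 15, 25, 30, 50, 75, 150.
Repeated squaring: 104^1 ≡ 104, 104^2 ≡ 95, 104^4 ≡ 116, 104^8 ≡ 17, 104^16 ≡ 138, 104^32 ≡ 18, 104^64 ≡ 22, 104^128 ≡ 31 (mod 151).
Test 104^d mod 151 for each divisor d in increasing order:
104^1 ≡ 104
104^2 ≡ 95
104^3 = 104^2·104^1 ≡ 65
104^5 = 104^4·104^1 ≡ 135
104^6 = 104^4·104^2 ≡ 148
104^10 = 104^8·104^2 ≡ 105
104^15 = 104^8·104^4·104^2·104^1 ≡ 132
104^25 = 104^16·104^8·104^1 ≡ 119
104^30 = 104^16·104^8·104^4·104^2 ≡ 59
104^50 = 104^32·104^16·104^2 ≡ 118
104^75 = 104^64·104^8·104^2·104^1 ≡ 150
104^150 = 104^128·104^16·104^4·104^2 ≡ 1  ← first divisor giving 1
The order is 150.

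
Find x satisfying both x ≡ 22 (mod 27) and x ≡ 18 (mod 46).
616

Using Chinese Remainder Theorem:
M = 27 × 46 = 1242
M1 = 46, M2 = 27
y1 = 46^(-1) mod 27 = 10
y2 = 27^(-1) mod 46 = 29
x = (22×46×10 + 18×27×29) mod 1242 = 616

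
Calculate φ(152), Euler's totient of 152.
72

152 = 2^3 × 19
φ(n) = n × ∏(1 - 1/p) for each prime p dividing n
φ(152) = 152 × (1 - 1/2) × (1 - 1/19) = 72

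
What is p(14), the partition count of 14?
135

p(n) counts ways to write n as a sum of positive integers (order ignored).
Euler's pentagonal recurrence: p(k) = p(k-1) + p(k-2) - p(k-5) - p(k-7) + p(k-12) + p(k-15) - ... (offsets j(3j∓1)/2, signs ++--, p(0)=1, p(<0)=0).
DP table for k = 0..13: p(0)=1, p(1)=1, p(2)=2, p(3)=3, p(4)=5, p(5)=7, p(6)=11, p(7)=15, p(8)=22, p(9)=30, p(10)=42, p(11)=56, p(12)=77, p(13)=101.
Final step: p(14) = p(13) + p(12) - p(9) - p(7) + p(2)
= 101 + 77 - 30 - 15 + 2
= 135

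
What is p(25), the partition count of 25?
1958

p(n) counts ways to write n as a sum of positive integers (order ignored).
Euler's pentagonal recurrence: p(k) = p(k-1) + p(k-2) - p(k-5) - p(k-7) + p(k-12) + p(k-15) - ... (offsets j(3j∓1)/2, signs ++--, p(0)=1, p(<0)=0).
DP table for k = 0..24: p(0)=1, p(1)=1, p(2)=2, p(3)=3, p(4)=5, p(5)=7, p(6)=11, p(7)=15, p(8)=22, p(9)=30, p(10)=42, p(11)=56, p(12)=77, p(13)=101, p(14)=135, p(15)=176, p(16)=231, p(17)=297, p(18)=385, p(19)=490, p(20)=627, p(21)=792, p(22)=1002, p(23)=1255, p(24)=1575.
Final step: p(25) = p(24) + p(23) - p(20) - p(18) + p(13) + p(10) - p(3)
= 1575 + 1255 - 627 - 385 + 101 + 42 - 3
= 1958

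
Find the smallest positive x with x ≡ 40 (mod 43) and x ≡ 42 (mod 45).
1932

Using Chinese Remainder Theorem:
M = 43 × 45 = 1935
M1 = 45, M2 = 43
y1 = 45^(-1) mod 43 = 22
y2 = 43^(-1) mod 45 = 22
x = (40×45×22 + 42×43×22) mod 1935 = 1932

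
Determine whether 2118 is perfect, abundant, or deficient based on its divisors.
abundant

Proper divisors of 2118: sum = 1 + 2 + 3 + 6 + 353 + 706 + 1059 = 2130
Since 2130 > 2118, 2118 is abundant.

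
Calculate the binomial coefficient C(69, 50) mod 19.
3

Using Lucas' theorem:
Write n=69 and k=50 in base 19:
n in base 19: [3, 12]
k in base 19: [2, 12]
C(69,50) mod 19 = ∏ C(n_i, k_i) mod 19
Digit binomials (mod 19): C(3,2) = 3; C(12,12) = 1
Product: 3 × 1 = 3 ≡ 3 (mod 19)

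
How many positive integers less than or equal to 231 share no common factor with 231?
120

231 = 3 × 7 × 11
φ(n) = n × ∏(1 - 1/p) for each prime p dividing n
φ(231) = 231 × (1 - 1/3) × (1 - 1/7) × (1 - 1/11) = 120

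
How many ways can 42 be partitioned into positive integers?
53174

p(n) counts ways to write n as a sum of positive integers (order ignored).
Euler's pentagonal recurrence: p(k) = p(k-1) + p(k-2) - p(k-5) - p(k-7) + p(k-12) + p(k-15) - ... (offsets j(3j∓1)/2, signs ++--, p(0)=1, p(<0)=0).
DP table for k = 0..41: p(0)=1, p(1)=1, p(2)=2, p(3)=3, p(4)=5, p(5)=7, p(6)=11, p(7)=15, p(8)=22, p(9)=30, p(10)=42, p(11)=56, p(12)=77, p(13)=101, p(14)=135, p(15)=176, p(16)=231, p(17)=297, p(18)=385, p(19)=490, p(20)=627, p(21)=792, p(22)=1002, p(23)=1255, p(24)=1575, p(25)=1958, p(26)=2436, p(27)=3010, p(28)=3718, p(29)=4565, p(30)=5604, p(31)=6842, p(32)=8349, p(33)=10143, p(34)=12310, p(35)=14883, p(36)=17977, p(37)=21637, p(38)=26015, p(39)=31185, p(40)=37338, p(41)=44583.
Final step: p(42) = p(41) + p(40) - p(37) - p(35) + p(30) + p(27) - p(20) - p(16) + p(7) + p(2)
= 44583 + 37338 - 21637 - 14883 + 5604 + 3010 - 627 - 231 + 15 + 2
= 53174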